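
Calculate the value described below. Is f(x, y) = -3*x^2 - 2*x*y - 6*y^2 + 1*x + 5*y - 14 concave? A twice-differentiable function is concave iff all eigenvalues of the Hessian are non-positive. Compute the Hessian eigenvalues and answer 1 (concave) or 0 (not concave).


The Hessian of f(x,y) = -3*x^2 - 2*x*y - 6*y^2 + 1*x + 5*y - 14 is:
H = [[-6, -2], [-2, -12]]
Trace = -6 - 12 = -18
Determinant = -6*-12 - (-2)^2 = 68
Discriminant = (-18)^2 - 4*68 = 52.0
Eigenvalues: lambda_1 = -12.6056, lambda_2 = -5.3944
The function is concave.

1


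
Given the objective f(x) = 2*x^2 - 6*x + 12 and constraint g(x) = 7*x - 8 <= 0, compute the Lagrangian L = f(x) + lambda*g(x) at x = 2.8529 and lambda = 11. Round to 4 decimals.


Step 1: Evaluate f(x).
f(2.8529) = 2*2.8529^2 - 6*2.8529 + 12 = 11.1607
Step 2: Evaluate g(x).
g(2.8529) = 7*2.8529 - 8 = 11.9703
Step 3: Compute Lagrangian.
L = 11.1607 + 11*11.9703 = 142.834


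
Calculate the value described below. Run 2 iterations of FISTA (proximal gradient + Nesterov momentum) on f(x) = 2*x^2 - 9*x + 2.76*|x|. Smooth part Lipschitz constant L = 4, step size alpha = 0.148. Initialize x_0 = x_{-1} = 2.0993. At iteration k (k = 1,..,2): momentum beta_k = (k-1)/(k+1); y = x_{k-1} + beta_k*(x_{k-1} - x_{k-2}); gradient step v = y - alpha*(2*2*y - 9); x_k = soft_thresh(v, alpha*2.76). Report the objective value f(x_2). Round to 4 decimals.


FISTA on f(x) = 2*x^2 - 9*x + 2.76*|x|
L = 4, alpha = 0.148
Iteration 1: beta = 0.0, y = 2.0993 + 0.0*(2.0993 - 2.0993) = 2.0993
  grad(y) = -0.6028, v = y - alpha*grad = 2.1885
  prox(v) = soft_thresh(2.1885, 0.4085) = 1.78
Iteration 2: beta = 0.3333, y = 1.78 + 0.3333*(1.78 - 2.0993) = 1.6736
  grad(y) = -2.3055, v = y - alpha*grad = 2.0148
  prox(v) = soft_thresh(2.0148, 0.4085) = 1.6064
f(x_2) = 2*1.6064^2 - 9*1.6064 + 2.76*|1.6064| = -4.8629


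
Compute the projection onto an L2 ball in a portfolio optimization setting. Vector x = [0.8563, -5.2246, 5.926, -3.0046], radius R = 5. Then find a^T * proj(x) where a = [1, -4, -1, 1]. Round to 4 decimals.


Step 1: Compute ||x|| (intermediates to 6 decimals).
||x|| = sqrt(0.8563^2 + (-5.2246)^2 + 5.926^2 + (-3.0046)^2) = 8.495575
Step 2: Project.
Since ||x|| > R, scale = R/||x|| = 5/8.495575 = 0.588542, proj(x) = scale * x
proj(x) = [0.503969, -3.074897, 3.4877, -1.768333]
Step 3: Dot product.
a^T * proj(x) = 1*0.503969 - 4*(-3.074897) - 1*3.4877 + 1*(-1.768333) = 7.5475


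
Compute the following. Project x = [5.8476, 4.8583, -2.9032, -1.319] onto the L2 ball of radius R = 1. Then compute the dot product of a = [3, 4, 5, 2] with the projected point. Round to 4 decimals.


Step 1: Compute ||x|| (intermediates to 6 decimals).
||x|| = sqrt(5.8476^2 + 4.8583^2 + (-2.9032)^2 + (-1.319)^2) = 8.244139
Step 2: Project.
Since ||x|| > R, scale = R/||x|| = 1/8.244139 = 0.121298, proj(x) = scale * x
proj(x) = [0.709302, 0.589302, -0.352152, -0.159992]
Step 3: Dot product.
a^T * proj(x) = 3*0.709302 + 4*0.589302 + 5*(-0.352152) + 2*(-0.159992) = 2.4044


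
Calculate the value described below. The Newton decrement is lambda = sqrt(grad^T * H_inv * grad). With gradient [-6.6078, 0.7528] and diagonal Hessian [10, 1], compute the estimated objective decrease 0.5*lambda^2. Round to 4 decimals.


Step 1: H is diagonal, so H^(-1) * g = [-0.6608, 0.7528].
Step 2: g^T H^(-1) g = sum_i g_i^2 / H_ii
  = (-6.6078)^2/10 + (0.7528)^2/1
  = 4.3663 + 0.5667 = 4.933
Step 3: Objective decrease = 0.5 * g^T H^(-1) g = 2.4665


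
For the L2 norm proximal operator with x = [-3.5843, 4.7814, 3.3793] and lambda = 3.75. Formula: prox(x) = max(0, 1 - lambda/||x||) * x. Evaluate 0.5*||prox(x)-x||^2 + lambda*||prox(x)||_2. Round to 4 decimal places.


Step 1: Compute ||x||.
||x|| = 6.865
Step 2: Compute scaling factor.
scale = max(0, 1 - 3.75/6.865) = 0.4538
Step 3: prox(x) = [-1.6264, 2.1696, 1.5334]
||prox(x)|| = 3.115
Step 4: Proximal objective.
0.5*||prox-x||^2 = 7.0313
lambda*||prox|| = 11.6813
Total = 18.7126


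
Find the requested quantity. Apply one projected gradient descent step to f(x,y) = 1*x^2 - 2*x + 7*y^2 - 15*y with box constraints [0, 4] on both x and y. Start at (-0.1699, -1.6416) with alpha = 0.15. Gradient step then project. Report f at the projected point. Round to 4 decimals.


Step 1: Compute gradient at (-0.1699, -1.6416).
grad_x = 2*1*-0.1699 - 2 = -2.3398
grad_y = 2*7*-1.6416 - 15 = -37.9824
Step 2: Gradient step.
x_raw = -0.1699 - 0.15*-2.3398 = 0.1811
y_raw = -1.6416 - 0.15*-37.9824 = 4.0558
Step 3: Project onto [0, 4].
x_proj = clip(0.1811) = 0.1811
y_proj = clip(4.0558) = 4.0
Step 4: Evaluate f.
f(0.1811, 4.0) = 51.6706


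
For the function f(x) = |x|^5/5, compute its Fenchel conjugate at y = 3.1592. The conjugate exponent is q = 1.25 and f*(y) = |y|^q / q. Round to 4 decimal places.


The conjugate exponent q satisfies 1/p + 1/q = 1.
p = 5, so q = 5/(5 - 1) = 1.25
|y|^q = 3.1592^1.25 = 4.2118
f*(3.1592) = 4.2118 / 1.25 = 3.3695


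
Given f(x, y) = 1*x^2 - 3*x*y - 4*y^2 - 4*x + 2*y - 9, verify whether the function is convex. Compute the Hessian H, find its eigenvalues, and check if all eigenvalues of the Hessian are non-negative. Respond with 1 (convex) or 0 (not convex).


The Hessian of f(x,y) = 1*x^2 - 3*x*y - 4*y^2 - 4*x + 2*y - 9 is:
H = [[2, -3], [-3, -8]]
Trace = 2 - 8 = -6
Determinant = 2*-8 - (-3)^2 = -25
Discriminant = (-6)^2 - 4*-25 = 136.0
Eigenvalues: lambda_1 = -8.831, lambda_2 = 2.831
The function is not convex.

0


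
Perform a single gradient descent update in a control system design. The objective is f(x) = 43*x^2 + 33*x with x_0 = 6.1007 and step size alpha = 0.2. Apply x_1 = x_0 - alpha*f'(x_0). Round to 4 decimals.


We compute the gradient at x_0 and apply the update.
f'(x) = 86*x + 33
f'(6.1007) = 86*6.1007 + 33 = 557.6602
x_1 = 6.1007 - 0.2*557.6602 = -105.4313


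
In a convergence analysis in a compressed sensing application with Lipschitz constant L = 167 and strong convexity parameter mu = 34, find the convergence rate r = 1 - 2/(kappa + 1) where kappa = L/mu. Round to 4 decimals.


Step 1: Compute the condition number.
kappa = L/mu = 167/34 = 4.9118
Step 2: Compute the convergence rate.
r = 1 - 2/(kappa + 1) = 1 - 2*mu/(L + mu) = (L - mu)/(L + mu) = 133/201 = 0.6617


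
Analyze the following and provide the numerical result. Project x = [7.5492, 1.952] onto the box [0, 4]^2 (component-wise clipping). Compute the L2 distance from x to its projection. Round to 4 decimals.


Project each component onto [0, 4].
clip(7.5492) = 4.0, clip(1.952) = 1.952
Projection = [4.0, 1.952]
Squared diffs: [12.5968, 0.0]
Distance = sqrt(12.5968) = 3.5492


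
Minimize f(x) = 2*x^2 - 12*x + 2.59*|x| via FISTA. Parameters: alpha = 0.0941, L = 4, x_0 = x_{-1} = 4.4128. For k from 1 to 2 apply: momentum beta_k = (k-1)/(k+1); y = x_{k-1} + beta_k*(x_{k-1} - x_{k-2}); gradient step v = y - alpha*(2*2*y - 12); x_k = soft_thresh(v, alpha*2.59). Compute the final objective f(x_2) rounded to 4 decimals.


FISTA on f(x) = 2*x^2 - 12*x + 2.59*|x|
L = 4, alpha = 0.0941
Iteration 1: beta = 0.0, y = 4.4128 + 0.0*(4.4128 - 4.4128) = 4.4128
  grad(y) = 5.6512, v = y - alpha*grad = 3.881
  prox(v) = soft_thresh(3.881, 0.2437) = 3.6373
Iteration 2: beta = 0.3333, y = 3.6373 + 0.3333*(3.6373 - 4.4128) = 3.3788
  grad(y) = 1.5152, v = y - alpha*grad = 3.2362
  prox(v) = soft_thresh(3.2362, 0.2437) = 2.9925
f(x_2) = 2*2.9925^2 - 12*2.9925 + 2.59*|2.9925| = -10.2493


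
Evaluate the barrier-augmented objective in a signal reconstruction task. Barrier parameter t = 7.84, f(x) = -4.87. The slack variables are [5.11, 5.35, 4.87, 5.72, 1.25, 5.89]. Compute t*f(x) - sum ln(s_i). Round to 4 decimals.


Step 1: Compute log-barrier.
ln values: [1.6312, 1.6771, 1.5831, 1.744, 0.2231, 1.7733]
phi = -(1.6312 + 1.6771 + 1.5831 + 1.744 + 0.2231 + 1.7733) = -8.6318
Step 2: Compute augmented objective.
t*f(x) = 7.84*-4.87 = -38.1808
Total = -38.1808 - 8.6318 = -46.8126


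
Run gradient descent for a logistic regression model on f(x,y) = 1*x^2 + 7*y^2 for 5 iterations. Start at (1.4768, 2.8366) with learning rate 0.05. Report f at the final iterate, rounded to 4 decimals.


Gradient descent on f(x,y) = 1*x^2 + 7*y^2.
Starting point: (1.4768, 2.8366), alpha = 0.05
Step 1: grad_x = 2*1*1.4768 = 2.9536, grad_y = 2*7*2.8366 = 39.7124
  x_1 = 1.4768 - 0.05*2.9536 = 1.3291
  y_1 = 2.8366 - 0.05*39.7124 = 0.851
Step 2: grad_x = 2*1*1.3291 = 2.6582, grad_y = 2*7*0.851 = 11.9137
  x_2 = 1.3291 - 0.05*2.6582 = 1.1962
  y_2 = 0.851 - 0.05*11.9137 = 0.2553
Step 3: grad_x = 2*1*1.1962 = 2.3924, grad_y = 2*7*0.2553 = 3.5741
  x_3 = 1.1962 - 0.05*2.3924 = 1.0766
  y_3 = 0.2553 - 0.05*3.5741 = 0.0766
Step 4: grad_x = 2*1*1.0766 = 2.1532, grad_y = 2*7*0.0766 = 1.0722
  x_4 = 1.0766 - 0.05*2.1532 = 0.9689
  y_4 = 0.0766 - 0.05*1.0722 = 0.023
Step 5: grad_x = 2*1*0.9689 = 1.9379, grad_y = 2*7*0.023 = 0.3217
  x_5 = 0.9689 - 0.05*1.9379 = 0.872
  y_5 = 0.023 - 0.05*0.3217 = 0.0069
f(0.872, 0.0069) = 1*0.872^2 + 7*0.0069^2 = 0.7608


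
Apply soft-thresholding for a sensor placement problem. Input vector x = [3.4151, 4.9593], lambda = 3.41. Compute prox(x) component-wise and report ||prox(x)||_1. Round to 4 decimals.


Soft-thresholding with lambda = 3.41:
prox(3.4151) = sign(3.4151)*max(|3.4151| - 3.41, 0) = 0.0051
prox(4.9593) = sign(4.9593)*max(|4.9593| - 3.41, 0) = 1.5493
prox(x) = [0.0051, 1.5493]
||prox(x)||_1 = 0.0051 + 1.5493 = 1.5544


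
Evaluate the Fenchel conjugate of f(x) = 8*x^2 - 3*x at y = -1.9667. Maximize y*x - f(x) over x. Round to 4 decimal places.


f*(y) = sup_x {y*x - a*x^2 - b*x} = sup_x {(y-b)*x - a*x^2}
FOC: (y - b) - 2a*x = 0 => x* = (y - b)/(2a)
x* = (-1.9667 + 3)/(2*8) = 0.0646
f*(-1.9667) = (y-b)^2/(4a) = (-1.9667 + 3)^2/(4*8)
= 1.0677/32 = 0.0334


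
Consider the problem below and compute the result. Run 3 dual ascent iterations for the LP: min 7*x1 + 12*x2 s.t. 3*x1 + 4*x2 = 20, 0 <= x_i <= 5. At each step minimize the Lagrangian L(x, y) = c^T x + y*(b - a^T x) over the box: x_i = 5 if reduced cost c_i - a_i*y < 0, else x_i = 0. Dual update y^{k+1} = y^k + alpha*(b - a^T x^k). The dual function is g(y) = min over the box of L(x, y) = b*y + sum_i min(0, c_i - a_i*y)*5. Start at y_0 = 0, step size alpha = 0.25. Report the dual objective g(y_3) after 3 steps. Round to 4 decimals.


Dual ascent for LP: min 7*x1 + 12*x2, 3*x1 + 4*x2 = 20, 0 <= x_i <= 5
Step 1: y^k = 0.0, reduced costs: (7.0, 12.0)
  x^k = (0.0, 0.0), subgradient = b - a^T x = 20.0
  y^{k+1} = 0.0 + 0.25*20.0 = 5.0
Step 2: y^k = 5.0, reduced costs: (-8.0, -8.0)
  x^k = (5.0, 5.0), subgradient = b - a^T x = -15.0
  y^{k+1} = 5.0 + 0.25*-15.0 = 1.25
Step 3: y^k = 1.25, reduced costs: (3.25, 7.0)
  x^k = (0.0, 0.0), subgradient = b - a^T x = 20.0
  y^{k+1} = 1.25 + 0.25*20.0 = 6.25
Dual objective at y_3 = 6.25: reduced costs (-11.75, -13.0), box minimizer x = (5.0, 5.0)
g(y_3) = b*y + (c1 - a1*y)*x1 + (c2 - a2*y)*x2 = 20*6.25 + (-11.75)*5.0 + (-13.0)*5.0 = 125.0 - 58.75 - 65.0 = 1.25


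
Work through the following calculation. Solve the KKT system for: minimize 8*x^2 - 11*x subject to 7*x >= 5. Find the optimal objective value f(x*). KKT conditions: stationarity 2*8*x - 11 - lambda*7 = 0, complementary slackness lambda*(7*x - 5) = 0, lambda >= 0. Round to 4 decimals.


Step 1: Try lambda = 0 (constraint inactive).
x_unc = 11/(2*8) = 0.6875
Check: 7*0.6875 = 4.8125 < 5 -- violated!
Step 2: Constraint must be active: 7*x = 5
x* = 5/7 = 0.7143 (rounded; the exact value 5/7 is used below)
lambda = (2*8*(5/7) - 11)/7 = 0.0612
Step 3: Compute optimal value.
f(x*) = 8*(5/7)^2 - 11*(5/7) = -3.7755


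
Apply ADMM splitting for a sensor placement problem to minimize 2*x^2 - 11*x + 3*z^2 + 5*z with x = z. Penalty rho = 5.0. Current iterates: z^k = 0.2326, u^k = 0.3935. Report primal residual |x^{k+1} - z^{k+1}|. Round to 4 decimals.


ADMM iteration with rho = 5.0, z^k = 0.2326, u^k = 0.3935
Step 1: x-update.
Minimize 2*x^2 - 11*x + (5.0/2)*(x - 0.2326 + 0.3935)^2
FOC: (2*2 + 5.0)*x = 11 + 5.0*(0.2326 - 0.3935)
x^{k+1} = 1.1328
Step 2: z-update.
Minimize 3*z^2 + 5*z + (5.0/2)*(1.1328 - z + 0.3935)^2
FOC: (2*3 + 5.0)*z = -5 + 5.0*(1.1328 + 0.3935)
z^{k+1} = 0.2392
Step 3: u-update.
u^{k+1} = 0.3935 + 1.1328 - 0.2392 = 1.2871
Step 4: Primal residual = |1.1328 - 0.2392| = 0.8936


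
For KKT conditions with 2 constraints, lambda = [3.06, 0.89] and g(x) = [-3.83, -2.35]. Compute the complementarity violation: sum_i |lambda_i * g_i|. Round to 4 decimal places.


KKT complementary slackness check:
lambda_1 * g_1 = 3.06 * -3.83 = -11.7198
lambda_2 * g_2 = 0.89 * -2.35 = -2.0915
Total violation = 11.7198 + 2.0915 = 13.8113


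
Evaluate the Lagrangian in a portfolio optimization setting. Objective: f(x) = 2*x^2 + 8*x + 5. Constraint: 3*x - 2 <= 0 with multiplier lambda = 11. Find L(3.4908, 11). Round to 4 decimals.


Step 1: Evaluate f(x).
f(3.4908) = 2*3.4908^2 + 8*3.4908 + 5 = 57.2978
Step 2: Evaluate g(x).
g(3.4908) = 3*3.4908 - 2 = 8.4724
Step 3: Compute Lagrangian.
L = 57.2978 + 11*8.4724 = 150.4942


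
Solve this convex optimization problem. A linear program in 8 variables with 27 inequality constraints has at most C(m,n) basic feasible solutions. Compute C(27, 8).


Each vertex corresponds to some choice of n active constraints out of m, so the number of vertices is at most C(m, n) = m! / (n!(m-n)!).
m = 27, n = 8
Numerator: 27 * 26 * 25 * 24 * 23 * 22 * 21 * 20
Denominator: 8! = 40320
C(27, 8) = 2220075


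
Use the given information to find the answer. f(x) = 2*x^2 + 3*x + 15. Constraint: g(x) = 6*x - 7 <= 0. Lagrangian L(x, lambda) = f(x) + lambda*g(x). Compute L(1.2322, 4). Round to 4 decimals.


Step 1: Evaluate f(x).
f(1.2322) = 2*1.2322^2 + 3*1.2322 + 15 = 21.7332
Step 2: Evaluate g(x).
g(1.2322) = 6*1.2322 - 7 = 0.3932
Step 3: Compute Lagrangian.
L = 21.7332 + 4*0.3932 = 23.306


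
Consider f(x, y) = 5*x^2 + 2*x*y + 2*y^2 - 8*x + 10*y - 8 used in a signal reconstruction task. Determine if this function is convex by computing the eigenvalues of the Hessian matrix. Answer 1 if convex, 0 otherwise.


The Hessian of f(x,y) = 5*x^2 + 2*x*y + 2*y^2 - 8*x + 10*y - 8 is:
H = [[10, 2], [2, 4]]
Trace = 10 + 4 = 14
Determinant = 10*4 - (2)^2 = 36
Discriminant = (14)^2 - 4*36 = 52.0
Eigenvalues: lambda_1 = 3.3944, lambda_2 = 10.6056
The function is convex.

1


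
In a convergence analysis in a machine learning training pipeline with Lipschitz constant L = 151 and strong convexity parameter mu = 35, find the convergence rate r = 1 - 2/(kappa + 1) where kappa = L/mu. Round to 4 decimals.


Step 1: Compute the condition number.
kappa = L/mu = 151/35 = 4.3143
Step 2: Compute the convergence rate.
r = 1 - 2/(kappa + 1) = 1 - 2*mu/(L + mu) = (L - mu)/(L + mu) = 116/186 = 0.6237


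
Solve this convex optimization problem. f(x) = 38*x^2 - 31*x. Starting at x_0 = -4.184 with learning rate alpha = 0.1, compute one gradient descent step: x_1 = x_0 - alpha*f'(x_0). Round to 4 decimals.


We compute the gradient at x_0 and apply the update.
f'(x) = 76*x - 31
f'(-4.184) = 76*-4.184 - 31 = -348.984
x_1 = -4.184 - 0.1*-348.984 = 30.7144


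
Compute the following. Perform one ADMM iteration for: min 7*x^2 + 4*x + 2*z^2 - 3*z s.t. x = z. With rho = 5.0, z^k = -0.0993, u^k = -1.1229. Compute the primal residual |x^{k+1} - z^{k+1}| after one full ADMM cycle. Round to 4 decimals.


ADMM iteration with rho = 5.0, z^k = -0.0993, u^k = -1.1229
Step 1: x-update.
Minimize 7*x^2 + 4*x + (5.0/2)*(x + 0.0993 - 1.1229)^2
FOC: (2*7 + 5.0)*x = -4 + 5.0*(-0.0993 + 1.1229)
x^{k+1} = 0.0588
Step 2: z-update.
Minimize 2*z^2 - 3*z + (5.0/2)*(0.0588 - z - 1.1229)^2
FOC: (2*2 + 5.0)*z = 3 + 5.0*(0.0588 - 1.1229)
z^{k+1} = -0.2578
Step 3: u-update.
u^{k+1} = -1.1229 + 0.0588 + 0.2578 = -0.8062
Step 4: Primal residual = |0.0588 + 0.2578| = 0.3167


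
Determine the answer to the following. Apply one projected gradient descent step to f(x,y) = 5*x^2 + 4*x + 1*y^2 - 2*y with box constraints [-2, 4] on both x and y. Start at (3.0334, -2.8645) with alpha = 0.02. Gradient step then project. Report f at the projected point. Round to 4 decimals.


Step 1: Compute gradient at (3.0334, -2.8645).
grad_x = 2*5*3.0334 + 4 = 34.334
grad_y = 2*1*-2.8645 - 2 = -7.729
Step 2: Gradient step.
x_raw = 3.0334 - 0.02*34.334 = 2.3467
y_raw = -2.8645 - 0.02*-7.729 = -2.7099
Step 3: Project onto [-2, 4].
x_proj = clip(2.3467) = 2.3467
y_proj = clip(-2.7099) = -2.0
Step 4: Evaluate f.
f(2.3467, -2.0) = 44.9224


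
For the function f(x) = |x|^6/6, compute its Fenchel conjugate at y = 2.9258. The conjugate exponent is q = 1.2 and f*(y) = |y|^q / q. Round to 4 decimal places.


The conjugate exponent q satisfies 1/p + 1/q = 1.
p = 6, so q = 6/(6 - 1) = 1.2
|y|^q = 2.9258^1.2 = 3.6265
f*(2.9258) = 3.6265 / 1.2 = 3.0221


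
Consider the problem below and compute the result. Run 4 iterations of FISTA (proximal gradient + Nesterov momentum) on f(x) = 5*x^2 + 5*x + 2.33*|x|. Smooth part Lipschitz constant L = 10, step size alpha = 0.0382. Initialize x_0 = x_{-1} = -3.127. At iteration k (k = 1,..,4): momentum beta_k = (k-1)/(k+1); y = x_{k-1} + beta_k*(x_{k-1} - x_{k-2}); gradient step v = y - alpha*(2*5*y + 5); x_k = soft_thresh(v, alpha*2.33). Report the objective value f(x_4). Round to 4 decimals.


FISTA on f(x) = 5*x^2 + 5*x + 2.33*|x|
L = 10, alpha = 0.0382
Iteration 1: beta = 0.0, y = -3.127 + 0.0*(-3.127 + 3.127) = -3.127
  grad(y) = -26.27, v = y - alpha*grad = -2.1235
  prox(v) = soft_thresh(-2.1235, 0.089) = -2.0345
Iteration 2: beta = 0.3333, y = -2.0345 + 0.3333*(-2.0345 + 3.127) = -1.6703
  grad(y) = -11.7031, v = y - alpha*grad = -1.2232
  prox(v) = soft_thresh(-1.2232, 0.089) = -1.1342
Iteration 3: beta = 0.5, y = -1.1342 + 0.5*(-1.1342 + 2.0345) = -0.6841
  grad(y) = -1.8413, v = y - alpha*grad = -0.6138
  prox(v) = soft_thresh(-0.6138, 0.089) = -0.5248
Iteration 4: beta = 0.6, y = -0.5248 + 0.6*(-0.5248 + 1.1342) = -0.1591
  grad(y) = 3.4089, v = y - alpha*grad = -0.2893
  prox(v) = soft_thresh(-0.2893, 0.089) = -0.2003
f(x_4) = 5*(-0.2003)^2 + 5*(-0.2003) + 2.33*|-0.2003| = -0.3342


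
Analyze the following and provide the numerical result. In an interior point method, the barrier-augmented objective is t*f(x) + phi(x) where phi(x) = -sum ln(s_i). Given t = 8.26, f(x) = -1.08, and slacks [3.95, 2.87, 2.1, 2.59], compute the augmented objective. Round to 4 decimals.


Step 1: Compute log-barrier.
ln values: [1.3737, 1.0543, 0.7419, 0.9517]
phi = -(1.3737 + 1.0543 + 0.7419 + 0.9517) = -4.1216
Step 2: Compute augmented objective.
t*f(x) = 8.26*-1.08 = -8.9208
Total = -8.9208 - 4.1216 = -13.0424


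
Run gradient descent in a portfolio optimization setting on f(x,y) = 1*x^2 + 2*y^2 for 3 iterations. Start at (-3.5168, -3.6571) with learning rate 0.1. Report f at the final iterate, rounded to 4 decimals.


Gradient descent on f(x,y) = 1*x^2 + 2*y^2.
Starting point: (-3.5168, -3.6571), alpha = 0.1
Step 1: grad_x = 2*1*-3.5168 = -7.0336, grad_y = 2*2*-3.6571 = -14.6284
  x_1 = -3.5168 - 0.1*-7.0336 = -2.8134
  y_1 = -3.6571 - 0.1*-14.6284 = -2.1943
Step 2: grad_x = 2*1*-2.8134 = -5.6269, grad_y = 2*2*-2.1943 = -8.777
  x_2 = -2.8134 - 0.1*-5.6269 = -2.2508
  y_2 = -2.1943 - 0.1*-8.777 = -1.3166
Step 3: grad_x = 2*1*-2.2508 = -4.5015, grad_y = 2*2*-1.3166 = -5.2662
  x_3 = -2.2508 - 0.1*-4.5015 = -1.8006
  y_3 = -1.3166 - 0.1*-5.2662 = -0.7899
f(-1.8006, -0.7899) = 1*(-1.8006)^2 + 2*(-0.7899)^2 = 4.4902


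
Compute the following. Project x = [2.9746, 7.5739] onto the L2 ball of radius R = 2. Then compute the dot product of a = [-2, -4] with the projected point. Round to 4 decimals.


Step 1: Compute ||x|| (intermediates to 6 decimals).
||x|| = sqrt(2.9746^2 + 7.5739^2) = 8.137088
Step 2: Project.
Since ||x|| > R, scale = R/||x|| = 2/8.137088 = 0.245788, proj(x) = scale * x
proj(x) = [0.731121, 1.861574]
Step 3: Dot product.
a^T * proj(x) = -2*0.731121 - 4*1.861574 = -8.9085


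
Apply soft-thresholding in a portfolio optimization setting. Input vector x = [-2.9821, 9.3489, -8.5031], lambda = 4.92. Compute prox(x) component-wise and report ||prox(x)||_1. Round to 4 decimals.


Soft-thresholding with lambda = 4.92:
prox(-2.9821) = sign(-2.9821)*max(|-2.9821| - 4.92, 0) = 0.0
prox(9.3489) = sign(9.3489)*max(|9.3489| - 4.92, 0) = 4.4289
prox(-8.5031) = sign(-8.5031)*max(|-8.5031| - 4.92, 0) = -3.5831
prox(x) = [0.0, 4.4289, -3.5831]
||prox(x)||_1 = 0.0 + 4.4289 + 3.5831 = 8.012


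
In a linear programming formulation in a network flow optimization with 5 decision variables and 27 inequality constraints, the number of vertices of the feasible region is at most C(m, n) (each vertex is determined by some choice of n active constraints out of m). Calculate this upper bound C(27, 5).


Each vertex corresponds to some choice of n active constraints out of m, so the number of vertices is at most C(m, n) = m! / (n!(m-n)!).
m = 27, n = 5
Numerator: 27 * 26 * 25 * 24 * 23
Denominator: 5! = 120
C(27, 5) = 80730


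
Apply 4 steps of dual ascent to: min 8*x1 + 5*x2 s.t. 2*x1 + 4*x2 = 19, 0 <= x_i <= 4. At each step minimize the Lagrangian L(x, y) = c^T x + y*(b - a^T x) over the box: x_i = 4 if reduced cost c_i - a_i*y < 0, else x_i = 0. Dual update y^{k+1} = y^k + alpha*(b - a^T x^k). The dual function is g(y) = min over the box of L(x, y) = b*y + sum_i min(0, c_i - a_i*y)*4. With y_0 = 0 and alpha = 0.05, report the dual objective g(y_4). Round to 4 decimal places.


Dual ascent for LP: min 8*x1 + 5*x2, 2*x1 + 4*x2 = 19, 0 <= x_i <= 4
Step 1: y^k = 0.0, reduced costs: (8.0, 5.0)
  x^k = (0.0, 0.0), subgradient = b - a^T x = 19.0
  y^{k+1} = 0.0 + 0.05*19.0 = 0.95
Step 2: y^k = 0.95, reduced costs: (6.1, 1.2)
  x^k = (0.0, 0.0), subgradient = b - a^T x = 19.0
  y^{k+1} = 0.95 + 0.05*19.0 = 1.9
Step 3: y^k = 1.9, reduced costs: (4.2, -2.6)
  x^k = (0.0, 4.0), subgradient = b - a^T x = 3.0
  y^{k+1} = 1.9 + 0.05*3.0 = 2.05
Step 4: y^k = 2.05, reduced costs: (3.9, -3.2)
  x^k = (0.0, 4.0), subgradient = b - a^T x = 3.0
  y^{k+1} = 2.05 + 0.05*3.0 = 2.2
Dual objective at y_4 = 2.2: reduced costs (3.6, -3.8), box minimizer x = (0.0, 4.0)
g(y_4) = b*y + (c1 - a1*y)*x1 + (c2 - a2*y)*x2 = 19*2.2 + 3.6*0.0 + (-3.8)*4.0 = 41.8 + 0.0 - 15.2 = 26.6


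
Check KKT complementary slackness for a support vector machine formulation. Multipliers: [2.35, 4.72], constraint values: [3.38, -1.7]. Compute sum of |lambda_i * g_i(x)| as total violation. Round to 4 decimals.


KKT complementary slackness check:
lambda_1 * g_1 = 2.35 * 3.38 = 7.943
lambda_2 * g_2 = 4.72 * -1.7 = -8.024
Total violation = 7.943 + 8.024 = 15.967


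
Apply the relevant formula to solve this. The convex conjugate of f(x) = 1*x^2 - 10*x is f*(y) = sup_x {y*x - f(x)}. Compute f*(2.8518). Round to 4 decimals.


f*(y) = sup_x {y*x - a*x^2 - b*x} = sup_x {(y-b)*x - a*x^2}
FOC: (y - b) - 2a*x = 0 => x* = (y - b)/(2a)
x* = (2.8518 + 10)/(2*1) = 6.4259
f*(2.8518) = (y-b)^2/(4a) = (2.8518 + 10)^2/(4*1)
= 165.1688/4 = 41.2922


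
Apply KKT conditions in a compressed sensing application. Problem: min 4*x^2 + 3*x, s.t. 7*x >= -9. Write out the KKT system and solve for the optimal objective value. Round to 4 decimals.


Step 1: Try lambda = 0 (constraint inactive).
Stationarity: 2*4*x + 3 = 0
x* = -3/(2*4) = -0.375
Check constraint: 7*-0.375 = -2.625 >= -9 -- satisfied.
Step 2: Compute optimal value.
f(x*) = 4*(-0.375)^2 + 3*(-0.375) = -0.5625


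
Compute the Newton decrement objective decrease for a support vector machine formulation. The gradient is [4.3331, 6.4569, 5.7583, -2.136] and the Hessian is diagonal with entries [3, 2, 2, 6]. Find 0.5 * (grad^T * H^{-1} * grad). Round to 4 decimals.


Step 1: H is diagonal, so H^(-1) * g = [1.4444, 3.2285, 2.8792, -0.356].
Step 2: g^T H^(-1) g = sum_i g_i^2 / H_ii
  = (4.3331)^2/3 + (6.4569)^2/2 + (5.7583)^2/2 + (-2.136)^2/6
  = 6.2586 + 20.8458 + 16.579 + 0.7604 = 44.4438
Step 3: Objective decrease = 0.5 * g^T H^(-1) g = 22.2219


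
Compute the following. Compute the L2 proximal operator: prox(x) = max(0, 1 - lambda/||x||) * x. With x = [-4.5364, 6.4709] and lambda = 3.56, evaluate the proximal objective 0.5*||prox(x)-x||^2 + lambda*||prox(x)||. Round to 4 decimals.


Step 1: Compute ||x||.
||x|| = 7.9026
Step 2: Compute scaling factor.
scale = max(0, 1 - 3.56/7.9026) = 0.5495
Step 3: prox(x) = [-2.4928, 3.5559]
||prox(x)|| = 4.3426
Step 4: Proximal objective.
0.5*||prox-x||^2 = 6.3368
lambda*||prox|| = 15.4597
Total = 21.7965


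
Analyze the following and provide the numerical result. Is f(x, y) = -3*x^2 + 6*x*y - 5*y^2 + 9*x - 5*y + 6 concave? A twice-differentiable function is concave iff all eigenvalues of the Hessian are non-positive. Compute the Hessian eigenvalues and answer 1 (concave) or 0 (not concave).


The Hessian of f(x,y) = -3*x^2 + 6*x*y - 5*y^2 + 9*x - 5*y + 6 is:
H = [[-6, 6], [6, -10]]
Trace = -6 - 10 = -16
Determinant = -6*-10 - (6)^2 = 24
Discriminant = (-16)^2 - 4*24 = 160.0
Eigenvalues: lambda_1 = -14.3246, lambda_2 = -1.6754
The function is concave.

1


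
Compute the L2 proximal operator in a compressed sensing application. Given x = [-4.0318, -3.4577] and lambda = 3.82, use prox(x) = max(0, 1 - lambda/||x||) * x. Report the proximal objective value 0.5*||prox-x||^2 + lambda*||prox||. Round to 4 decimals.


Step 1: Compute ||x||.
||x|| = 5.3114
Step 2: Compute scaling factor.
scale = max(0, 1 - 3.82/5.3114) = 0.2808
Step 3: prox(x) = [-1.1321, -0.9709]
||prox(x)|| = 1.4914
Step 4: Proximal objective.
0.5*||prox-x||^2 = 7.2962
lambda*||prox|| = 5.6971
Total = 12.9934


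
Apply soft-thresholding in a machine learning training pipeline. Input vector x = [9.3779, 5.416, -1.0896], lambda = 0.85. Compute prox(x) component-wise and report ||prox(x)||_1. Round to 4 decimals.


Soft-thresholding with lambda = 0.85:
prox(9.3779) = sign(9.3779)*max(|9.3779| - 0.85, 0) = 8.5279
prox(5.416) = sign(5.416)*max(|5.416| - 0.85, 0) = 4.566
prox(-1.0896) = sign(-1.0896)*max(|-1.0896| - 0.85, 0) = -0.2396
prox(x) = [8.5279, 4.566, -0.2396]
||prox(x)||_1 = 8.5279 + 4.566 + 0.2396 = 13.3335


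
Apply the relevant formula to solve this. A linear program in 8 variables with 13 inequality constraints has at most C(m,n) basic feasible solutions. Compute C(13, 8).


Each vertex corresponds to some choice of n active constraints out of m, so the number of vertices is at most C(m, n) = m! / (n!(m-n)!).
m = 13, n = 8
Numerator: 13 * 12 * 11 * 10 * 9 * 8 * 7 * 6
Denominator: 8! = 40320
C(13, 8) = 1287


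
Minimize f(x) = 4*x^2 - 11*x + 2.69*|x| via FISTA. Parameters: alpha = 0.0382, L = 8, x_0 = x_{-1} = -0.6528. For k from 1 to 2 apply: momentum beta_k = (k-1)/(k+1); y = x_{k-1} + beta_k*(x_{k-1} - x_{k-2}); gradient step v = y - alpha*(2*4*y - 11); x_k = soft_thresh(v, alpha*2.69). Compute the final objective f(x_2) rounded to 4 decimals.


FISTA on f(x) = 4*x^2 - 11*x + 2.69*|x|
L = 8, alpha = 0.0382
Iteration 1: beta = 0.0, y = -0.6528 + 0.0*(-0.6528 + 0.6528) = -0.6528
  grad(y) = -16.2224, v = y - alpha*grad = -0.0331
  prox(v) = soft_thresh(-0.0331, 0.1028) = 0.0
Iteration 2: beta = 0.3333, y = 0.0 + 0.3333*(0.0 + 0.6528) = 0.2176
  grad(y) = -9.2592, v = y - alpha*grad = 0.5713
  prox(v) = soft_thresh(0.5713, 0.1028) = 0.4685
f(x_2) = 4*0.4685^2 - 11*0.4685 + 2.69*|0.4685| = -3.0155


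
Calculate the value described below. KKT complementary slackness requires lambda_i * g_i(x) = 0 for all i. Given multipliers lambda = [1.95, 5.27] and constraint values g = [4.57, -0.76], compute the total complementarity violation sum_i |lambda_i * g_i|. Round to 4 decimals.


KKT complementary slackness check:
lambda_1 * g_1 = 1.95 * 4.57 = 8.9115
lambda_2 * g_2 = 5.27 * -0.76 = -4.0052
Total violation = 8.9115 + 4.0052 = 12.9167


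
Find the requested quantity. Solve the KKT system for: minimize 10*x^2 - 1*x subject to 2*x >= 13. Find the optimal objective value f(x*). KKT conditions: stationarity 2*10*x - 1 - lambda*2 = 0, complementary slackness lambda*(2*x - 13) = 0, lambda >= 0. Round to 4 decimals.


Step 1: Try lambda = 0 (constraint inactive).
x_unc = 1/(2*10) = 0.05
Check: 2*0.05 = 0.1 < 13 -- violated!
Step 2: Constraint must be active: 2*x = 13
x* = 13/2 = 6.5
lambda = (2*10*6.5 - 1)/2 = 64.5
Step 3: Compute optimal value.
f(x*) = 10*6.5^2 - 1*6.5 = 416.0


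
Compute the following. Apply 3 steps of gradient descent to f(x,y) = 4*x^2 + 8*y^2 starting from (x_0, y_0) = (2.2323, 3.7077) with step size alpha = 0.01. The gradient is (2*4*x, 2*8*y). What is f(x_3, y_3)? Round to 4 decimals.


Gradient descent on f(x,y) = 4*x^2 + 8*y^2.
Starting point: (2.2323, 3.7077), alpha = 0.01
Step 1: grad_x = 2*4*2.2323 = 17.8584, grad_y = 2*8*3.7077 = 59.3232
  x_1 = 2.2323 - 0.01*17.8584 = 2.0537
  y_1 = 3.7077 - 0.01*59.3232 = 3.1145
Step 2: grad_x = 2*4*2.0537 = 16.4297, grad_y = 2*8*3.1145 = 49.8315
  x_2 = 2.0537 - 0.01*16.4297 = 1.8894
  y_2 = 3.1145 - 0.01*49.8315 = 2.6162
Step 3: grad_x = 2*4*1.8894 = 15.1153, grad_y = 2*8*2.6162 = 41.8584
  x_3 = 1.8894 - 0.01*15.1153 = 1.7383
  y_3 = 2.6162 - 0.01*41.8584 = 2.1976
f(1.7383, 2.1976) = 4*1.7383^2 + 8*2.1976^2 = 50.7207


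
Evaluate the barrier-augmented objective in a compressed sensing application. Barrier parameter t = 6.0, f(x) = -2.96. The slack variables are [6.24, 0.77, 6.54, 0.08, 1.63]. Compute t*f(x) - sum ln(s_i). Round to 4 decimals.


Step 1: Compute log-barrier.
ln values: [1.831, -0.2614, 1.8779, -2.5257, 0.4886]
phi = -(1.831 - 0.2614 + 1.8779 - 2.5257 + 0.4886) = -1.4104
Step 2: Compute augmented objective.
t*f(x) = 6.0*-2.96 = -17.76
Total = -17.76 - 1.4104 = -19.1704


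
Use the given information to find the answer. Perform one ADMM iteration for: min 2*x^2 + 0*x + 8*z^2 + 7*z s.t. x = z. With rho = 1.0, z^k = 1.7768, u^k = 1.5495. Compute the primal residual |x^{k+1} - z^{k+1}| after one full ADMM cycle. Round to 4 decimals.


ADMM iteration with rho = 1.0, z^k = 1.7768, u^k = 1.5495
Step 1: x-update.
Minimize 2*x^2 + 0*x + (1.0/2)*(x - 1.7768 + 1.5495)^2
FOC: (2*2 + 1.0)*x = 0 + 1.0*(1.7768 - 1.5495)
x^{k+1} = 0.0455
Step 2: z-update.
Minimize 8*z^2 + 7*z + (1.0/2)*(0.0455 - z + 1.5495)^2
FOC: (2*8 + 1.0)*z = -7 + 1.0*(0.0455 + 1.5495)
z^{k+1} = -0.3179
Step 3: u-update.
u^{k+1} = 1.5495 + 0.0455 + 0.3179 = 1.9129
Step 4: Primal residual = |0.0455 + 0.3179| = 0.3634


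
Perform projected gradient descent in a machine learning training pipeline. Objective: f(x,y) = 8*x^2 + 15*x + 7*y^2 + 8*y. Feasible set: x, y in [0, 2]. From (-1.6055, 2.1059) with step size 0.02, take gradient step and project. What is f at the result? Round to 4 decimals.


Step 1: Compute gradient at (-1.6055, 2.1059).
grad_x = 2*8*-1.6055 + 15 = -10.688
grad_y = 2*7*2.1059 + 8 = 37.4826
Step 2: Gradient step.
x_raw = -1.6055 - 0.02*-10.688 = -1.3917
y_raw = 2.1059 - 0.02*37.4826 = 1.3562
Step 3: Project onto [0, 2].
x_proj = clip(-1.3917) = 0.0
y_proj = clip(1.3562) = 1.3562
Step 4: Evaluate f.
f(0.0, 1.3562) = 23.7258


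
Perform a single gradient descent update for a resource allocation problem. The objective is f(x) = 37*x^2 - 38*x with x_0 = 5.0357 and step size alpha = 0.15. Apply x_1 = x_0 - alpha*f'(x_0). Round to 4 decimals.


We compute the gradient at x_0 and apply the update.
f'(x) = 74*x - 38
f'(5.0357) = 74*5.0357 - 38 = 334.6418
x_1 = 5.0357 - 0.15*334.6418 = -45.1606


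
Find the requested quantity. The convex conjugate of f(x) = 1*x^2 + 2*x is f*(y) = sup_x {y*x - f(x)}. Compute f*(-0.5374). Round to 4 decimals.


f*(y) = sup_x {y*x - a*x^2 - b*x} = sup_x {(y-b)*x - a*x^2}
FOC: (y - b) - 2a*x = 0 => x* = (y - b)/(2a)
x* = (-0.5374 - 2)/(2*1) = -1.2687
f*(-0.5374) = (y-b)^2/(4a) = (-0.5374 - 2)^2/(4*1)
= 6.4384/4 = 1.6096


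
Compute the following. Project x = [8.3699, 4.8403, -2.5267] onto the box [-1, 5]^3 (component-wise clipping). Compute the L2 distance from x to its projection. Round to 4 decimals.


Project each component onto [-1, 5].
clip(8.3699) = 5.0, clip(4.8403) = 4.8403, clip(-2.5267) = -1.0
Projection = [5.0, 4.8403, -1.0]
Squared diffs: [11.3562, 0.0, 2.3308]
Distance = sqrt(13.687) = 3.6996


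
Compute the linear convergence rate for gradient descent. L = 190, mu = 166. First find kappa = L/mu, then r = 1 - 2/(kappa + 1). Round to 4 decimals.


Step 1: Compute the condition number.
kappa = L/mu = 190/166 = 1.1446
Step 2: Compute the convergence rate.
r = 1 - 2/(kappa + 1) = 1 - 2*mu/(L + mu) = (L - mu)/(L + mu) = 24/356 = 0.0674


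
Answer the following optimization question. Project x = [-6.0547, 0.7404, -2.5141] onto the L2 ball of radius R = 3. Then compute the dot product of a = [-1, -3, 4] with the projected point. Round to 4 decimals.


Step 1: Compute ||x|| (intermediates to 6 decimals).
||x|| = sqrt((-6.0547)^2 + 0.7404^2 + (-2.5141)^2) = 6.597597
Step 2: Project.
Since ||x|| > R, scale = R/||x|| = 3/6.597597 = 0.454711, proj(x) = scale * x
proj(x) = [-2.753139, 0.336668, -1.143189]
Step 3: Dot product.
a^T * proj(x) = -1*(-2.753139) - 3*0.336668 + 4*(-1.143189) = -2.8296


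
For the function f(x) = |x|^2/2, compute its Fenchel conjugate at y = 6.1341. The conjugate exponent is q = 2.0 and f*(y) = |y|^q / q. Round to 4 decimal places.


The conjugate exponent q satisfies 1/p + 1/q = 1.
p = 2, so q = 2/(2 - 1) = 2.0
|y|^q = 6.1341^2.0 = 37.6272
f*(6.1341) = 37.6272 / 2.0 = 18.8136


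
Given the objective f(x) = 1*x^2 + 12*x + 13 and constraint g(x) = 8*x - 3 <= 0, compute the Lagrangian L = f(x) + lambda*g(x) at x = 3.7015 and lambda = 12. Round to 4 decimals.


Step 1: Evaluate f(x).
f(3.7015) = 1*3.7015^2 + 12*3.7015 + 13 = 71.1191
Step 2: Evaluate g(x).
g(3.7015) = 8*3.7015 - 3 = 26.612
Step 3: Compute Lagrangian.
L = 71.1191 + 12*26.612 = 390.4631


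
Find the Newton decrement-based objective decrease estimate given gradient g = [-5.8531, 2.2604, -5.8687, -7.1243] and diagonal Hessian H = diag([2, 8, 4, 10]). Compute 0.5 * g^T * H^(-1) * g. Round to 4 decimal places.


Step 1: H is diagonal, so H^(-1) * g = [-2.9266, 0.2826, -1.4672, -0.7124].
Step 2: g^T H^(-1) g = sum_i g_i^2 / H_ii
  = (-5.8531)^2/2 + (2.2604)^2/8 + (-5.8687)^2/4 + (-7.1243)^2/10
  = 17.1294 + 0.6387 + 8.6104 + 5.0756 = 31.454
Step 3: Objective decrease = 0.5 * g^T H^(-1) g = 15.727


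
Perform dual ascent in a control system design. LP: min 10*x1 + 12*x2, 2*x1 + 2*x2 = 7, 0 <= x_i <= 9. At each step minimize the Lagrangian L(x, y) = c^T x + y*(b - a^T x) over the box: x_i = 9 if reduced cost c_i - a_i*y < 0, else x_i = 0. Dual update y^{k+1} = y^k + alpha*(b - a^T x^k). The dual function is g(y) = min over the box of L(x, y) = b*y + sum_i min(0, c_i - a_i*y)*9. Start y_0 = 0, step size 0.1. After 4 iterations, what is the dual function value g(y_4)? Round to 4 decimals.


Dual ascent for LP: min 10*x1 + 12*x2, 2*x1 + 2*x2 = 7, 0 <= x_i <= 9
Step 1: y^k = 0.0, reduced costs: (10.0, 12.0)
  x^k = (0.0, 0.0), subgradient = b - a^T x = 7.0
  y^{k+1} = 0.0 + 0.1*7.0 = 0.7
Step 2: y^k = 0.7, reduced costs: (8.6, 10.6)
  x^k = (0.0, 0.0), subgradient = b - a^T x = 7.0
  y^{k+1} = 0.7 + 0.1*7.0 = 1.4
Step 3: y^k = 1.4, reduced costs: (7.2, 9.2)
  x^k = (0.0, 0.0), subgradient = b - a^T x = 7.0
  y^{k+1} = 1.4 + 0.1*7.0 = 2.1
Step 4: y^k = 2.1, reduced costs: (5.8, 7.8)
  x^k = (0.0, 0.0), subgradient = b - a^T x = 7.0
  y^{k+1} = 2.1 + 0.1*7.0 = 2.8
Dual objective at y_4 = 2.8: reduced costs (4.4, 6.4), box minimizer x = (0.0, 0.0)
g(y_4) = b*y + (c1 - a1*y)*x1 + (c2 - a2*y)*x2 = 7*2.8 + 4.4*0.0 + 6.4*0.0 = 19.6 + 0.0 + 0.0 = 19.6


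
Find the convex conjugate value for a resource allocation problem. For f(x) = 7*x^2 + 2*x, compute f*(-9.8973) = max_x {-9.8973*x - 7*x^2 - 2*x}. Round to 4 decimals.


f*(y) = sup_x {y*x - a*x^2 - b*x} = sup_x {(y-b)*x - a*x^2}
FOC: (y - b) - 2a*x = 0 => x* = (y - b)/(2a)
x* = (-9.8973 - 2)/(2*7) = -0.8498
f*(-9.8973) = (y-b)^2/(4a) = (-9.8973 - 2)^2/(4*7)
= 141.5457/28 = 5.0552


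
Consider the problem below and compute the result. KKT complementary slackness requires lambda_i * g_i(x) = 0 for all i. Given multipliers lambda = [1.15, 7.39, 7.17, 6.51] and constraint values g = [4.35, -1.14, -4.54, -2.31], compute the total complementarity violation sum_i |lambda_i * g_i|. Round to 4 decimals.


KKT complementary slackness check:
lambda_1 * g_1 = 1.15 * 4.35 = 5.0025
lambda_2 * g_2 = 7.39 * -1.14 = -8.4246
lambda_3 * g_3 = 7.17 * -4.54 = -32.5518
lambda_4 * g_4 = 6.51 * -2.31 = -15.0381
Total violation = 5.0025 + 8.4246 + 32.5518 + 15.0381 = 61.017


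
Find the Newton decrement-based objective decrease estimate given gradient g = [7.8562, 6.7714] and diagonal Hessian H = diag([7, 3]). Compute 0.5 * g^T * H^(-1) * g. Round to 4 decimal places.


Step 1: H is diagonal, so H^(-1) * g = [1.1223, 2.2571].
Step 2: g^T H^(-1) g = sum_i g_i^2 / H_ii
  = (7.8562)^2/7 + (6.7714)^2/3
  = 8.8171 + 15.284 = 24.1011
Step 3: Objective decrease = 0.5 * g^T H^(-1) g = 12.0505


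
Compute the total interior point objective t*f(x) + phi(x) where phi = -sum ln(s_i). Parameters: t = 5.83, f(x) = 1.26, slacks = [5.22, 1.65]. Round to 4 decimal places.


Step 1: Compute log-barrier.
ln values: [1.6525, 0.5008]
phi = -(1.6525 + 0.5008) = -2.1533
Step 2: Compute augmented objective.
t*f(x) = 5.83*1.26 = 7.3458
Total = 7.3458 - 2.1533 = 5.1925


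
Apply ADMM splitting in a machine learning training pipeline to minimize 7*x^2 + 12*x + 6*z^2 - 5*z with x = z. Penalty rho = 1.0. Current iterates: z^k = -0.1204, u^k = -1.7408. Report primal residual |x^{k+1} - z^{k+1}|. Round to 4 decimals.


ADMM iteration with rho = 1.0, z^k = -0.1204, u^k = -1.7408
Step 1: x-update.
Minimize 7*x^2 + 12*x + (1.0/2)*(x + 0.1204 - 1.7408)^2
FOC: (2*7 + 1.0)*x = -12 + 1.0*(-0.1204 + 1.7408)
x^{k+1} = -0.692
Step 2: z-update.
Minimize 6*z^2 - 5*z + (1.0/2)*(-0.692 - z - 1.7408)^2
FOC: (2*6 + 1.0)*z = 5 + 1.0*(-0.692 - 1.7408)
z^{k+1} = 0.1975
Step 3: u-update.
u^{k+1} = -1.7408 - 0.692 - 0.1975 = -2.6303
Step 4: Primal residual = |-0.692 - 0.1975| = 0.8895


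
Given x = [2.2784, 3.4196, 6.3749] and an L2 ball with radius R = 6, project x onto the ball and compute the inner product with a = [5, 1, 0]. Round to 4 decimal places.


Step 1: Compute ||x|| (intermediates to 6 decimals).
||x|| = sqrt(2.2784^2 + 3.4196^2 + 6.3749^2) = 7.584466
Step 2: Project.
Since ||x|| > R, scale = R/||x|| = 6/7.584466 = 0.791091, proj(x) = scale * x
proj(x) = [1.802422, 2.705215, 5.043126]
Step 3: Dot product.
a^T * proj(x) = 5*1.802422 + 1*2.705215 + 0*5.043126 = 11.7173


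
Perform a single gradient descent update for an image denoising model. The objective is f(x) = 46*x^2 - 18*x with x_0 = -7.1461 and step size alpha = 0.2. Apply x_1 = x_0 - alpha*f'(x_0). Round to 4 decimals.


We compute the gradient at x_0 and apply the update.
f'(x) = 92*x - 18
f'(-7.1461) = 92*-7.1461 - 18 = -675.4412
x_1 = -7.1461 - 0.2*-675.4412 = 127.9421


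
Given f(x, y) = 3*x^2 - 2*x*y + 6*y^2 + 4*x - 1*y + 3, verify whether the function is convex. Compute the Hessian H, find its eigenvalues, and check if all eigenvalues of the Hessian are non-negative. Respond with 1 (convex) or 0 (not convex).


The Hessian of f(x,y) = 3*x^2 - 2*x*y + 6*y^2 + 4*x - 1*y + 3 is:
H = [[6, -2], [-2, 12]]
Trace = 6 + 12 = 18
Determinant = 6*12 - (-2)^2 = 68
Discriminant = (18)^2 - 4*68 = 52.0
Eigenvalues: lambda_1 = 5.3944, lambda_2 = 12.6056
The function is convex.

1


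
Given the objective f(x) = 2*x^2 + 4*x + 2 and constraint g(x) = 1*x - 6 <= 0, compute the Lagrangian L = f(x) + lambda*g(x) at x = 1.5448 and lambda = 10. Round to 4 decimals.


Step 1: Evaluate f(x).
f(1.5448) = 2*1.5448^2 + 4*1.5448 + 2 = 12.952
Step 2: Evaluate g(x).
g(1.5448) = 1*1.5448 - 6 = -4.4552
Step 3: Compute Lagrangian.
L = 12.952 + 10*-4.4552 = -31.6


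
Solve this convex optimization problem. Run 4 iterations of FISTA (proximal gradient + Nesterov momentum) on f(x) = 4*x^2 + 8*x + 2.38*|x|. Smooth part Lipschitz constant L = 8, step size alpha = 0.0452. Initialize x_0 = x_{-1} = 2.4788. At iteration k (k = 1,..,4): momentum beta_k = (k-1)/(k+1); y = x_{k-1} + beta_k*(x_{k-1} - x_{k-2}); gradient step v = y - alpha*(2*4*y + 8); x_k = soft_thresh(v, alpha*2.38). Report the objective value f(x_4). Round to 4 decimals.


FISTA on f(x) = 4*x^2 + 8*x + 2.38*|x|
L = 8, alpha = 0.0452
Iteration 1: beta = 0.0, y = 2.4788 + 0.0*(2.4788 - 2.4788) = 2.4788
  grad(y) = 27.8304, v = y - alpha*grad = 1.2209
  prox(v) = soft_thresh(1.2209, 0.1076) = 1.1133
Iteration 2: beta = 0.3333, y = 1.1133 + 0.3333*(1.1133 - 2.4788) = 0.6581
  grad(y) = 13.265, v = y - alpha*grad = 0.0585
  prox(v) = soft_thresh(0.0585, 0.1076) = 0.0
Iteration 3: beta = 0.5, y = 0.0 + 0.5*(0.0 - 1.1133) = -0.5566
  grad(y) = 3.5468, v = y - alpha*grad = -0.717
  prox(v) = soft_thresh(-0.717, 0.1076) = -0.6094
Iteration 4: beta = 0.6, y = -0.6094 + 0.6*(-0.6094 - 0.0) = -0.975
  grad(y) = 0.1999, v = y - alpha*grad = -0.9841
  prox(v) = soft_thresh(-0.9841, 0.1076) = -0.8765
f(x_4) = 4*(-0.8765)^2 + 8*(-0.8765) + 2.38*|-0.8765| = -1.853
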